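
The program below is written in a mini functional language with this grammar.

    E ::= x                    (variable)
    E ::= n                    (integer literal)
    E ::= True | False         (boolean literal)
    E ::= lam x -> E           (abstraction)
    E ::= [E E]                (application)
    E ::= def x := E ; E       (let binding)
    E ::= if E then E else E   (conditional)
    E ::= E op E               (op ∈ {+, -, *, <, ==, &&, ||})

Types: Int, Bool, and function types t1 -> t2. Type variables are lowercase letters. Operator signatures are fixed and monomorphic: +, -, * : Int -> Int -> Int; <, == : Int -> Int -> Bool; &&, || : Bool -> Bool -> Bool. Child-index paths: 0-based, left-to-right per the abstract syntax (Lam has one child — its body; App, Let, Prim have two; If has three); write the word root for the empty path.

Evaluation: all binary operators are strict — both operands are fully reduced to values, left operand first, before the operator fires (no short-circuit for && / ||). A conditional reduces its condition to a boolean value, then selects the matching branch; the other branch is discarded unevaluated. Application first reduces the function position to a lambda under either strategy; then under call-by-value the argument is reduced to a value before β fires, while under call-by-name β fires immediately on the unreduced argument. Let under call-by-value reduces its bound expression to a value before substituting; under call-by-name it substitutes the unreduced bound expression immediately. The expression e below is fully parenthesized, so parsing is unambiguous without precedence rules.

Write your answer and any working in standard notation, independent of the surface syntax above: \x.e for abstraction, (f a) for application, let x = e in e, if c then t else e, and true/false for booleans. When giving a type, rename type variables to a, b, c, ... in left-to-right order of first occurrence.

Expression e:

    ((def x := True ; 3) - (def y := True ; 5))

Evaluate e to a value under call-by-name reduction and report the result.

Answer: -2

Working:
step 0: ((let x = true in 3) - (let y = true in 5))
step 1: [let@0] (3 - (let y = true in 5))
step 2: [let@1] (3 - 5)
step 3: [delta@root] -2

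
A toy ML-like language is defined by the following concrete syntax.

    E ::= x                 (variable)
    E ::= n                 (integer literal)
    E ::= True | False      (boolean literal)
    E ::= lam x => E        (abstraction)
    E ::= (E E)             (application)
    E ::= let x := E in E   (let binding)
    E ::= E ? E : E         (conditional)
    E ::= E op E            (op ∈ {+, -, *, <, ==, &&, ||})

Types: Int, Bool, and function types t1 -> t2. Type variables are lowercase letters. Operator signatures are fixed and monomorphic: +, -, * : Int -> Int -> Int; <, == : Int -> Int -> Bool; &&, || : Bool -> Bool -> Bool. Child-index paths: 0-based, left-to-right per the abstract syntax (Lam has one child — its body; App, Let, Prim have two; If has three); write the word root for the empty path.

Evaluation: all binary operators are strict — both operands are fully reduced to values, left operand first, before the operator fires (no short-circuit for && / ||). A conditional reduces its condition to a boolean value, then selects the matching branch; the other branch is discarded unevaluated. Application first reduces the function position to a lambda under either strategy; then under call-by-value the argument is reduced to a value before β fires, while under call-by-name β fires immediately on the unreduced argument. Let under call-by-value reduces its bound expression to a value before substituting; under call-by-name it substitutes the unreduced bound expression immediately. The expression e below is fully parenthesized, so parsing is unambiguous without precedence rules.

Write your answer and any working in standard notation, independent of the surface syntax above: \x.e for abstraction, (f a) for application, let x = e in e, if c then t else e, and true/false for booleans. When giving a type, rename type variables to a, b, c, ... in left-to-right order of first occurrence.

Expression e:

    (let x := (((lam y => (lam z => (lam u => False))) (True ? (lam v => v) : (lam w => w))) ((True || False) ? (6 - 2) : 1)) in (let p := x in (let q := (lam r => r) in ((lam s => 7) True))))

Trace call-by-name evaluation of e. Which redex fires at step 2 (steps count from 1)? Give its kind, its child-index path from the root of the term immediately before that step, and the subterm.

Answer: let at root : (let p = (((\y.(\z.(\u.false))) (if true then (\v.v) else (\w.w))) (if (true || false) then (6 - 2) else 1)) in (let q = (\r.r) in ((\s.7) true)))

Trace:
step 0: (let x = (((\y.(\z.(\u.false))) (if true then (\v.v) else (\w.w))) (if (true || false) then (6 - 2) else 1)) in (let p = x in (let q = (\r.r) in ((\s.7) true))))
step 1: [let@root] (let p = (((\y.(\z.(\u.false))) (if true then (\v.v) else (\w.w))) (if (true || false) then (6 - 2) else 1)) in (let q = (\r.r) in ((\s.7) true)))
step 2: [let@root] (let q = (\r.r) in ((\s.7) true))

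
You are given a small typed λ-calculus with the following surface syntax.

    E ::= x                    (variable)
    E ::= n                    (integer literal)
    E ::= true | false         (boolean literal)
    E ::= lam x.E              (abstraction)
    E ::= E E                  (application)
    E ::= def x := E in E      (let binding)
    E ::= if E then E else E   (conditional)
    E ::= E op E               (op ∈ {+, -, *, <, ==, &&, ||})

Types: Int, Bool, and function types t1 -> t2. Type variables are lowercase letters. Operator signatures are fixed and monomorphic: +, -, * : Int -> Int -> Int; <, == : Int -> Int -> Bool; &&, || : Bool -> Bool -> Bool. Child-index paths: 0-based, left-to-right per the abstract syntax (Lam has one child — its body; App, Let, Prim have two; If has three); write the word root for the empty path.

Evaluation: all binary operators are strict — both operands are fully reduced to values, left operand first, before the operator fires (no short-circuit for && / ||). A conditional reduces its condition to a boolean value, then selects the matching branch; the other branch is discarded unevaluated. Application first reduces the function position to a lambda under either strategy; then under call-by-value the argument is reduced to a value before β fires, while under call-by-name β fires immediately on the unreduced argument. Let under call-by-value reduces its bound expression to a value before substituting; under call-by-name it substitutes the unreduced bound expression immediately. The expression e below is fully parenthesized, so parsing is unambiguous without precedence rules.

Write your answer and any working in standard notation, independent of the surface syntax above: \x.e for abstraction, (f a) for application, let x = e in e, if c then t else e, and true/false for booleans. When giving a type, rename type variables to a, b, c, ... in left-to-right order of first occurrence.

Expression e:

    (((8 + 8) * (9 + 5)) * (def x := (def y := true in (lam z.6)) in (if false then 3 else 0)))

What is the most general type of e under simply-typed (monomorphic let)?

Answer: Int

Derivation:
  unify Int ~ Int
  unify Int ~ Int
  unify Int ~ Int
  unify Int ~ Int
  unify Int ~ Int
  unify Int ~ Int
  unify Int ~ Int
let y : Bool
\z._ : a -> Int
let x : a -> Int
  unify Bool ~ Bool
  unify Int ~ Int
  unify Int ~ Int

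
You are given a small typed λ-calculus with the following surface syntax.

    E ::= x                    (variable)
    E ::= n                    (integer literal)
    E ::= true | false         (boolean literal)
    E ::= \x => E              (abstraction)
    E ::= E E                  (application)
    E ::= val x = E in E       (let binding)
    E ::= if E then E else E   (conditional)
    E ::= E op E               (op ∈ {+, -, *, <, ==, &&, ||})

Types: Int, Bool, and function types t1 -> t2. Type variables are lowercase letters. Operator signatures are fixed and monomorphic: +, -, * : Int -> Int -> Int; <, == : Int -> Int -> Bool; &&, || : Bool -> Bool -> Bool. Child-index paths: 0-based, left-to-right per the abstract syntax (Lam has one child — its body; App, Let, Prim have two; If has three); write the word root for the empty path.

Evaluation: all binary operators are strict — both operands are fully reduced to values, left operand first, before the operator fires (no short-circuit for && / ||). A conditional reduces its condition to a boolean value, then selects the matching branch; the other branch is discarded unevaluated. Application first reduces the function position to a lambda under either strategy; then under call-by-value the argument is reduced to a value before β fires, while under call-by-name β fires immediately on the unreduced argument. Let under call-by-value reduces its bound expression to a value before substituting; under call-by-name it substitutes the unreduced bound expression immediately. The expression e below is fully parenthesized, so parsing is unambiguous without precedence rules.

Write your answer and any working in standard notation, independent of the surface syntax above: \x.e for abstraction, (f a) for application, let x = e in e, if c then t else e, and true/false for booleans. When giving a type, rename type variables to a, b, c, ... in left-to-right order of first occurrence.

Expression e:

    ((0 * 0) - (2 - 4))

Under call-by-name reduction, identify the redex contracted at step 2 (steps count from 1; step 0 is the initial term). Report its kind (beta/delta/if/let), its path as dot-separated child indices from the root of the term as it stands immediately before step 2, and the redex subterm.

Answer: delta at 1 : (2 - 4)

Derivation:
step 0: ((0 * 0) - (2 - 4))
step 1: [delta@0] (0 - (2 - 4))
step 2: [delta@1] (0 - -2)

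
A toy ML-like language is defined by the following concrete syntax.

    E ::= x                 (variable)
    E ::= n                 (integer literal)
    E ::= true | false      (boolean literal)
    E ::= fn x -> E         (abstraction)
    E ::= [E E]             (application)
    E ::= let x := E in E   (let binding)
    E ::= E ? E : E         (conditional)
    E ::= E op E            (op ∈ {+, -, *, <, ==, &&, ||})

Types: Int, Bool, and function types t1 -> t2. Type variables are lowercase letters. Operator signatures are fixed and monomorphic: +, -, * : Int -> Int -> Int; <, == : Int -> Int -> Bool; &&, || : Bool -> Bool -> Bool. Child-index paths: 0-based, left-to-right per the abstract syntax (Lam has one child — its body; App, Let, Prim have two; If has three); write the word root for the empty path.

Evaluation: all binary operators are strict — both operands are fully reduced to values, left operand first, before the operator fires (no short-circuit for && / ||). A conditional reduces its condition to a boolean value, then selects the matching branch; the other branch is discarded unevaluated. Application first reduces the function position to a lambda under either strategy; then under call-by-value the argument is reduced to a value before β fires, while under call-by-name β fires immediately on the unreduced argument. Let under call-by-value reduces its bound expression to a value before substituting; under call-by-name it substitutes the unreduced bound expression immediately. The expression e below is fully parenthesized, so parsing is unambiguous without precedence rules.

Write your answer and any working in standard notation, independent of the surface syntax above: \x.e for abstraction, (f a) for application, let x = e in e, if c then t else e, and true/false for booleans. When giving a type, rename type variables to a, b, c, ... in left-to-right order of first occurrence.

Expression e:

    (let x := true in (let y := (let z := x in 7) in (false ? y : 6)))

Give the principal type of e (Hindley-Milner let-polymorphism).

Working:
let x : Bool
x : Bool
let z : Bool
let y : Int
  unify Bool ~ Bool
y : Int
  unify Int ~ Int

Answer: Int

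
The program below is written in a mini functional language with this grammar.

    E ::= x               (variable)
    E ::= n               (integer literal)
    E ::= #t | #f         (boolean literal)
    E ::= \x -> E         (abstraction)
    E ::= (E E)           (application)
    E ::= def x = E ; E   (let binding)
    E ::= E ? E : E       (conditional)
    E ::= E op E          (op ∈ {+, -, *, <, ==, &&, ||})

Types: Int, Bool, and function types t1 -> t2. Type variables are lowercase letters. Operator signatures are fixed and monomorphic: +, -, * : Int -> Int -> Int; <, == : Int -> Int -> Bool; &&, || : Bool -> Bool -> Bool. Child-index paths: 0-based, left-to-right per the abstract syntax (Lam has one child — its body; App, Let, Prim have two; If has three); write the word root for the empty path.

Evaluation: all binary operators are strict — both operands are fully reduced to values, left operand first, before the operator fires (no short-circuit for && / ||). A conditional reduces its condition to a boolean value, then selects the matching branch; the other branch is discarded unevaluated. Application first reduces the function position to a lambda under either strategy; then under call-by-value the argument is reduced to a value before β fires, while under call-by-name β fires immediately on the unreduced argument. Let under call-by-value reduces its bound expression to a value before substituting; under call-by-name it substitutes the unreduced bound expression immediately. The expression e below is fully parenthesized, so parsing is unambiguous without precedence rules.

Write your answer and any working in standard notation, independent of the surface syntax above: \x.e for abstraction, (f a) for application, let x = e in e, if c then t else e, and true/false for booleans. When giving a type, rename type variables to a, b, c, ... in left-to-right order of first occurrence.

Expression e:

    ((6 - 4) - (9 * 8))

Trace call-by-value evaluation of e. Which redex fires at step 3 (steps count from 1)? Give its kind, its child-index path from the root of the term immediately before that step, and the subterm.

Working:
step 0: ((6 - 4) - (9 * 8))
step 1: [delta@0] (2 - (9 * 8))
step 2: [delta@1] (2 - 72)
step 3: [delta@root] -70

Answer: delta at root : (2 - 72)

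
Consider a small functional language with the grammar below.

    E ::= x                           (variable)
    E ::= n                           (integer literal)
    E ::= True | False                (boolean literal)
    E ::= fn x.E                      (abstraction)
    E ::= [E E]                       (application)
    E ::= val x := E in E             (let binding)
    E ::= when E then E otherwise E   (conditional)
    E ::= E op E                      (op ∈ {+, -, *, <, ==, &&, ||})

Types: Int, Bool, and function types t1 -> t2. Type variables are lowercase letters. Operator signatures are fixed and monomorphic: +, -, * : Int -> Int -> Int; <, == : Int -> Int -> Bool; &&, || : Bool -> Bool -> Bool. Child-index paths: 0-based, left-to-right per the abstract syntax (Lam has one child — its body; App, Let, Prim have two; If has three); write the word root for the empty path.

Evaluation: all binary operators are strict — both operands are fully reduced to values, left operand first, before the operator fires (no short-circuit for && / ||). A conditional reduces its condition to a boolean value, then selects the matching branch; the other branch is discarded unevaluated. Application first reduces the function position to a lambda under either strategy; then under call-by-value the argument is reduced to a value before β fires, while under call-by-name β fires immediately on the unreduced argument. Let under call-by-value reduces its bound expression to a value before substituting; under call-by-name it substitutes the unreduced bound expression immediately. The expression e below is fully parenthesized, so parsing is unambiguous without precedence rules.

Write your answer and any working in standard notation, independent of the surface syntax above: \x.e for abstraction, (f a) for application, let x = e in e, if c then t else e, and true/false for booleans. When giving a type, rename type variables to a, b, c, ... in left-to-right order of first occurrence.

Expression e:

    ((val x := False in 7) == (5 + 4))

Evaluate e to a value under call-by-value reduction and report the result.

Derivation:
step 0: ((let x = false in 7) == (5 + 4))
step 1: [let@0] (7 == (5 + 4))
step 2: [delta@1] (7 == 9)
step 3: [delta@root] false

Answer: false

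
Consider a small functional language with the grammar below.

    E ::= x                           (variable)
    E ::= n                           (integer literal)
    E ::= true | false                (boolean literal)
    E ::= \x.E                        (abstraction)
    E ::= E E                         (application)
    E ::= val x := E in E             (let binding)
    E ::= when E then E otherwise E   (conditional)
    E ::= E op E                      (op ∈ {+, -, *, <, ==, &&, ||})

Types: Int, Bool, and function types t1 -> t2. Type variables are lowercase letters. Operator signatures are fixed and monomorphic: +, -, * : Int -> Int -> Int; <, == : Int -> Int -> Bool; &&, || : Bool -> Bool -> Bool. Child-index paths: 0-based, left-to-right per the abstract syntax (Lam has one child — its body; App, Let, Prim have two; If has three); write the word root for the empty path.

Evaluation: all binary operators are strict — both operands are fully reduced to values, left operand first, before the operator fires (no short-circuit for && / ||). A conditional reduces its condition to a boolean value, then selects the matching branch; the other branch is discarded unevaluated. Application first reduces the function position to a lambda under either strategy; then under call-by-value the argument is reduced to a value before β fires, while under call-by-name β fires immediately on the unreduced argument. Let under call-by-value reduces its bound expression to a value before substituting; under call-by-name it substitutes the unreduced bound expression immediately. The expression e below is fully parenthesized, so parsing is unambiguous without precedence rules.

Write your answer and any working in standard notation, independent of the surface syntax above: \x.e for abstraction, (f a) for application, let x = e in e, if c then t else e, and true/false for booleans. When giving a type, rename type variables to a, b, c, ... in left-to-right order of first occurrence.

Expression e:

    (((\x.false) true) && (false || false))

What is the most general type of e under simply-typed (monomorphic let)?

Working:
\x._ : a -> Bool
  unify a -> Bool ~ Bool -> b
  unify a ~ Bool
  unify Bool ~ b
_ _ : Bool
  unify Bool ~ Bool
  unify Bool ~ Bool
  unify Bool ~ Bool
  unify Bool ~ Bool

Answer: Bool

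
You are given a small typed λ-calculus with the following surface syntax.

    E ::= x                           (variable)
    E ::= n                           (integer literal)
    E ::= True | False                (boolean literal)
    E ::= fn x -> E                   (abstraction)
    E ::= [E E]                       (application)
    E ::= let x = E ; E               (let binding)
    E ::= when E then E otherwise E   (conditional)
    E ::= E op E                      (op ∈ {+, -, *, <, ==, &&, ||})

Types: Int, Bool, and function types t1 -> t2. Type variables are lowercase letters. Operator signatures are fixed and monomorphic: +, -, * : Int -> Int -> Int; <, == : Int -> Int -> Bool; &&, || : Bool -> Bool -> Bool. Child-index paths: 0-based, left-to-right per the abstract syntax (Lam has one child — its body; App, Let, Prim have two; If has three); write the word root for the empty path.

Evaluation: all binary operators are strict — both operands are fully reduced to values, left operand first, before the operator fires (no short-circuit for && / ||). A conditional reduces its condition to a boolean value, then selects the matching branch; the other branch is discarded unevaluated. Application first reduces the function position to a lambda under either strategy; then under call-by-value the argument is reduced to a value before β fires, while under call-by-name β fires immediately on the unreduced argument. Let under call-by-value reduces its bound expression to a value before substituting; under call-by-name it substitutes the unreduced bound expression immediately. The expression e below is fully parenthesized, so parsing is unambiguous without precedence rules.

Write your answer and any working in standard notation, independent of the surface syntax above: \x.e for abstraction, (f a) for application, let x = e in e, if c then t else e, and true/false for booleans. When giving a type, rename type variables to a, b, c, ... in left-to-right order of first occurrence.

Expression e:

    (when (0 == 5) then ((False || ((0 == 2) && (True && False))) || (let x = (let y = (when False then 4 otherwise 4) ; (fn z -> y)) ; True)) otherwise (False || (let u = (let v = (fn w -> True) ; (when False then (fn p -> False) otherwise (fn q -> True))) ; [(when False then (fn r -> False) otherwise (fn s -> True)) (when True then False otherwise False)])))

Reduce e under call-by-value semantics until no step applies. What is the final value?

Working:
step 0: (if (0 == 5) then ((false || ((0 == 2) && (true && false))) || (let x = (let y = (if false then 4 else 4) in (\z.y)) in true)) else (false || (let u = (let v = (\w.true) in (if false then (\p.false) else (\q.true))) in ((if false then (\r.false) else (\s.true)) (if true then false else false)))))
step 1: [delta@0] (if false then ((false || ((0 == 2) && (true && false))) || (let x = (let y = (if false then 4 else 4) in (\z.y)) in true)) else (false || (let u = (let v = (\w.true) in (if false then (\p.false) else (\q.true))) in ((if false then (\r.false) else (\s.true)) (if true then false else false)))))
step 2: [if@root] (false || (let u = (let v = (\w.true) in (if false then (\p.false) else (\q.true))) in ((if false then (\r.false) else (\s.true)) (if true then false else false))))
step 3: [let@1.0] (false || (let u = (if false then (\p.false) else (\q.true)) in ((if false then (\r.false) else (\s.true)) (if true then false else false))))
step 4: [if@1.0] (false || (let u = (\q.true) in ((if false then (\r.false) else (\s.true)) (if true then false else false))))
step 5: [let@1] (false || ((if false then (\r.false) else (\s.true)) (if true then false else false)))
step 6: [if@1.0] (false || ((\s.true) (if true then false else false)))
step 7: [if@1.1] (false || ((\s.true) false))
step 8: [beta@1] (false || true)
step 9: [delta@root] true

Answer: true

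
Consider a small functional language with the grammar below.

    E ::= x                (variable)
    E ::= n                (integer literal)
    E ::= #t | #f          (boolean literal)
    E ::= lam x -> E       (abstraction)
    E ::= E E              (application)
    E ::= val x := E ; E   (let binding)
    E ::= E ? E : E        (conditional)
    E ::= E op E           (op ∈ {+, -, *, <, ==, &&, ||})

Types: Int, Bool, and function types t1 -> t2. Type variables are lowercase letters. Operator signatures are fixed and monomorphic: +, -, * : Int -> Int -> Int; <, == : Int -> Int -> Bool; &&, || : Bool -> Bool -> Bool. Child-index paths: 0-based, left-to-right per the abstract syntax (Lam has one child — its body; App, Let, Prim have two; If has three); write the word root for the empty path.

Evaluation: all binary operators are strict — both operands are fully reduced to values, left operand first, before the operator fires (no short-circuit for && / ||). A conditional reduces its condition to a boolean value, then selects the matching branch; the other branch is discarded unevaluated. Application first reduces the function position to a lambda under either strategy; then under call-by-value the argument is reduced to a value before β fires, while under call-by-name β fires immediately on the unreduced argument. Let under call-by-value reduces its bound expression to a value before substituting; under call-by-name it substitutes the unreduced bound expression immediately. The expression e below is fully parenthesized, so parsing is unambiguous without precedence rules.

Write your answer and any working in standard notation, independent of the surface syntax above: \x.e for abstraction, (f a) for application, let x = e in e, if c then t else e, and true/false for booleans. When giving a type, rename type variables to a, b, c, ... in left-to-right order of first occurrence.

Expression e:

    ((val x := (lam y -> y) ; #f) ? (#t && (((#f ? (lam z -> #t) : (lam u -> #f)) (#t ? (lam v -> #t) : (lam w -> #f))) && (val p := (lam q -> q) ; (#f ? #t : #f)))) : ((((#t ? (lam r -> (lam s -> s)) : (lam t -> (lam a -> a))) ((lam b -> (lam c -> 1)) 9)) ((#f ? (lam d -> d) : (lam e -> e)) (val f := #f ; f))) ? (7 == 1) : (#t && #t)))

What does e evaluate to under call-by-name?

Trace:
step 0: (if (let x = (\y.y) in false) then (true && (((if false then (\z.true) else (\u.false)) (if true then (\v.true) else (\w.false))) && (let p = (\q.q) in (if false then true else false)))) else (if (((if true then (\r.(\s.s)) else (\t.(\a.a))) ((\b.(\c.1)) 9)) ((if false then (\d.d) else (\e.e)) (let f = false in f))) then (7 == 1) else (true && true)))
step 1: [let@0] (if false then (true && (((if false then (\z.true) else (\u.false)) (if true then (\v.true) else (\w.false))) && (let p = (\q.q) in (if false then true else false)))) else (if (((if true then (\r.(\s.s)) else (\t.(\a.a))) ((\b.(\c.1)) 9)) ((if false then (\d.d) else (\e.e)) (let f = false in f))) then (7 == 1) else (true && true)))
step 2: [if@root] (if (((if true then (\r.(\s.s)) else (\t.(\a.a))) ((\b.(\c.1)) 9)) ((if false then (\d.d) else (\e.e)) (let f = false in f))) then (7 == 1) else (true && true))
step 3: [if@0.0.0] (if (((\r.(\s.s)) ((\b.(\c.1)) 9)) ((if false then (\d.d) else (\e.e)) (let f = false in f))) then (7 == 1) else (true && true))
step 4: [beta@0.0] (if ((\s.s) ((if false then (\d.d) else (\e.e)) (let f = false in f))) then (7 == 1) else (true && true))
step 5: [beta@0] (if ((if false then (\d.d) else (\e.e)) (let f = false in f)) then (7 == 1) else (true && true))
step 6: [if@0.0] (if ((\e.e) (let f = false in f)) then (7 == 1) else (true && true))
step 7: [beta@0] (if (let f = false in f) then (7 == 1) else (true && true))
step 8: [let@0] (if false then (7 == 1) else (true && true))
step 9: [if@root] (true && true)
step 10: [delta@root] true

Answer: true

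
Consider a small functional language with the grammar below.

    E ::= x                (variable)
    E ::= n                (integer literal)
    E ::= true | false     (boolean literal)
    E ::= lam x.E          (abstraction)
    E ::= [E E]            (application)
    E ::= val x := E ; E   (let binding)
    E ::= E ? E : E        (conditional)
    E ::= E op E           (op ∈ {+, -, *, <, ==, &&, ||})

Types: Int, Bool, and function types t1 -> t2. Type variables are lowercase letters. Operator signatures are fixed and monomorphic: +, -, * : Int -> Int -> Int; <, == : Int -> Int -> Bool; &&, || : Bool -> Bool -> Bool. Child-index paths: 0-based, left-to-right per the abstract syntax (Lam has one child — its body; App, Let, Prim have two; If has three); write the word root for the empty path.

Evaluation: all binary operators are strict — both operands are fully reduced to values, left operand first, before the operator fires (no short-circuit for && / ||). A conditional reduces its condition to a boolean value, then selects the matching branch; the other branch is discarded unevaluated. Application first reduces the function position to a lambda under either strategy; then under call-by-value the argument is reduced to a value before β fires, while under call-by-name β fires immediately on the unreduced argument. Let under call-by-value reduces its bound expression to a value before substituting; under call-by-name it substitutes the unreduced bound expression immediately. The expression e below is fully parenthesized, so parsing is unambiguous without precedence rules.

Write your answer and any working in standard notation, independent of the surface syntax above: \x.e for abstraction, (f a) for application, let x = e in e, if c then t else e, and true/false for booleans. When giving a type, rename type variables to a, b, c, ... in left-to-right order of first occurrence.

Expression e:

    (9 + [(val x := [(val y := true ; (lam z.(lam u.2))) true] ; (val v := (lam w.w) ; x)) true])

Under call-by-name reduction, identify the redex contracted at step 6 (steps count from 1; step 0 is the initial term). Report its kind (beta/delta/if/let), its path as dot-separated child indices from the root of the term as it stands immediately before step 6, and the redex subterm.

Answer: delta at root : (9 + 2)

Trace:
step 0: (9 + ((let x = ((let y = true in (\z.(\u.2))) true) in (let v = (\w.w) in x)) true))
step 1: [let@1.0] (9 + ((let v = (\w.w) in ((let y = true in (\z.(\u.2))) true)) true))
step 2: [let@1.0] (9 + (((let y = true in (\z.(\u.2))) true) true))
step 3: [let@1.0.0] (9 + (((\z.(\u.2)) true) true))
step 4: [beta@1.0] (9 + ((\u.2) true))
step 5: [beta@1] (9 + 2)
step 6: [delta@root] 11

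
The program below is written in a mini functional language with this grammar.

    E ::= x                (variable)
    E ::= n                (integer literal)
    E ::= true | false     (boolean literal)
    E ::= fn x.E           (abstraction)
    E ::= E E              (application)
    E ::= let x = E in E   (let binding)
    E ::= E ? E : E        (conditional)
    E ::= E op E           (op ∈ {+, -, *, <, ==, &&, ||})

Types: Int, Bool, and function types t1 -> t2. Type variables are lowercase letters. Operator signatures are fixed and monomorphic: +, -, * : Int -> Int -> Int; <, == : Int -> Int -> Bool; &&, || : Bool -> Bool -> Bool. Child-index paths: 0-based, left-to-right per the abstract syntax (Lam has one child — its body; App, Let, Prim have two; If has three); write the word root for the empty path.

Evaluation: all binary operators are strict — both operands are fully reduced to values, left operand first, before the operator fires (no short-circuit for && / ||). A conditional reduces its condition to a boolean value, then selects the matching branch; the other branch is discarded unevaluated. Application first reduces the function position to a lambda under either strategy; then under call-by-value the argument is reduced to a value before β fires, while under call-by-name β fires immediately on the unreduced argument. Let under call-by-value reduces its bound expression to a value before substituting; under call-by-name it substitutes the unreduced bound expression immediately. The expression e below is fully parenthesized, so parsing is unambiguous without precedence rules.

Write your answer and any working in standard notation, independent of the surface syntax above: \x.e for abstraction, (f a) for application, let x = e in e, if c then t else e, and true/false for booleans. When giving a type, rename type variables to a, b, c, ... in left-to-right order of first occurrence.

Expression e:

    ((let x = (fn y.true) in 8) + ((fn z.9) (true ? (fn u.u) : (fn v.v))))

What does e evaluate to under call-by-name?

Derivation:
step 0: ((let x = (\y.true) in 8) + ((\z.9) (if true then (\u.u) else (\v.v))))
step 1: [let@0] (8 + ((\z.9) (if true then (\u.u) else (\v.v))))
step 2: [beta@1] (8 + 9)
step 3: [delta@root] 17

Answer: 17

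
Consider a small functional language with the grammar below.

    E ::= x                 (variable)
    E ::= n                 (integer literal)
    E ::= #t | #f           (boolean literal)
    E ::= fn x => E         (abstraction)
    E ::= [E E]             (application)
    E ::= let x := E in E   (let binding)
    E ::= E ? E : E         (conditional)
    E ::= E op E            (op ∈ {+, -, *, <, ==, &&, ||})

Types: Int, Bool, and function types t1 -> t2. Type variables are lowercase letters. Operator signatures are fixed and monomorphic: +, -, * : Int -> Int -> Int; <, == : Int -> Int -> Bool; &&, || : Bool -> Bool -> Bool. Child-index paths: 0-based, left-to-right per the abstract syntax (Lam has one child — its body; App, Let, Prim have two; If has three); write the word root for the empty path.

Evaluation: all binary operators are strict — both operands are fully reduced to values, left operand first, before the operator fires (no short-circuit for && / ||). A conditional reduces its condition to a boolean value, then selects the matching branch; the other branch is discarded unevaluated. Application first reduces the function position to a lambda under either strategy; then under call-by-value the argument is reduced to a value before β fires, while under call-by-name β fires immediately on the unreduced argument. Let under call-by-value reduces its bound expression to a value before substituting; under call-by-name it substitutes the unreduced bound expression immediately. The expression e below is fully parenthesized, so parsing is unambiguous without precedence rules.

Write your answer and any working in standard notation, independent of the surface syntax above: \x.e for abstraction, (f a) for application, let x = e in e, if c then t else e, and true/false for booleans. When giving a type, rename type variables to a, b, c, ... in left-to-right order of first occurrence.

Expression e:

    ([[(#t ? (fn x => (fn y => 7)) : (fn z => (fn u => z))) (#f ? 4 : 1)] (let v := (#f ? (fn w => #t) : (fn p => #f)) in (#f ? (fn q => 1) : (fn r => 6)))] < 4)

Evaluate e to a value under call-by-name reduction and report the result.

Answer: false

Working:
step 0: ((((if true then (\x.(\y.7)) else (\z.(\u.z))) (if false then 4 else 1)) (let v = (if false then (\w.true) else (\p.false)) in (if false then (\q.1) else (\r.6)))) < 4)
step 1: [if@0.0.0] ((((\x.(\y.7)) (if false then 4 else 1)) (let v = (if false then (\w.true) else (\p.false)) in (if false then (\q.1) else (\r.6)))) < 4)
step 2: [beta@0.0] (((\y.7) (let v = (if false then (\w.true) else (\p.false)) in (if false then (\q.1) else (\r.6)))) < 4)
step 3: [beta@0] (7 < 4)
step 4: [delta@root] false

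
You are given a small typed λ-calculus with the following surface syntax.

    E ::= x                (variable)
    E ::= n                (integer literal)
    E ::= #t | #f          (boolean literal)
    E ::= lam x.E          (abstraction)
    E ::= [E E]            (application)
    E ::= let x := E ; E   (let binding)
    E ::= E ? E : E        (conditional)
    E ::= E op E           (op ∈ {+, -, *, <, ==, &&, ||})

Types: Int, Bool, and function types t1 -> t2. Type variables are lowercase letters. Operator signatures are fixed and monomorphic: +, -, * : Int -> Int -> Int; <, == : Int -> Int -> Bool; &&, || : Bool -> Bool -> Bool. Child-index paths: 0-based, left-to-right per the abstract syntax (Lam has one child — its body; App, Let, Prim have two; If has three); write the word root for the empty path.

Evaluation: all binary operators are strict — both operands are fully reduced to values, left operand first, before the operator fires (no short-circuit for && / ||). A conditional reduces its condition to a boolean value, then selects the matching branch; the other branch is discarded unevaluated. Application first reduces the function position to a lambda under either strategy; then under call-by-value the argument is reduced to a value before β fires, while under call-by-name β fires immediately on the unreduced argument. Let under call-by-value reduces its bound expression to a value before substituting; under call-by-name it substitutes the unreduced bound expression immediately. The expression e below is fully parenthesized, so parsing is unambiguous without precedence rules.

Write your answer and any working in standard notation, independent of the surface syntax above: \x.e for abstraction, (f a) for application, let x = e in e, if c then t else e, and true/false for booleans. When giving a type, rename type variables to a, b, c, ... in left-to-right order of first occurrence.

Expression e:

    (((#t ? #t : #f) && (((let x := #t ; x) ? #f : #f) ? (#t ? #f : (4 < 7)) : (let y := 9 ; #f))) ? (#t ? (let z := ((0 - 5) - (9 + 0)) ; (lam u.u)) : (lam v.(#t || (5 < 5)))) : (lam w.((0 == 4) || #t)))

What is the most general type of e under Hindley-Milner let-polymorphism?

Derivation:
  unify Bool ~ Bool
  unify Bool ~ Bool
  unify Bool ~ Bool
let x : Bool
x : Bool
  unify Bool ~ Bool
  unify Bool ~ Bool
  unify Bool ~ Bool
  unify Bool ~ Bool
  unify Int ~ Int
  unify Int ~ Int
  unify Bool ~ Bool
let y : Int
  unify Bool ~ Bool
  unify Bool ~ Bool
  unify Bool ~ Bool
  unify Bool ~ Bool
  unify Int ~ Int
  unify Int ~ Int
  unify Int ~ Int
  unify Int ~ Int
  unify Int ~ Int
  unify Int ~ Int
let z : Int
u : a
\u._ : a -> a
  unify Bool ~ Bool
  unify Int ~ Int
  unify Int ~ Int
  unify Bool ~ Bool
\v._ : b -> Bool
  unify a -> a ~ b -> Bool
  unify a ~ b
  unify b ~ Bool
  unify Int ~ Int
  unify Int ~ Int
  unify Bool ~ Bool
  unify Bool ~ Bool
\w._ : c -> Bool
  unify Bool -> Bool ~ c -> Bool
  unify Bool ~ c
  unify Bool ~ Bool

Answer: Bool -> Bool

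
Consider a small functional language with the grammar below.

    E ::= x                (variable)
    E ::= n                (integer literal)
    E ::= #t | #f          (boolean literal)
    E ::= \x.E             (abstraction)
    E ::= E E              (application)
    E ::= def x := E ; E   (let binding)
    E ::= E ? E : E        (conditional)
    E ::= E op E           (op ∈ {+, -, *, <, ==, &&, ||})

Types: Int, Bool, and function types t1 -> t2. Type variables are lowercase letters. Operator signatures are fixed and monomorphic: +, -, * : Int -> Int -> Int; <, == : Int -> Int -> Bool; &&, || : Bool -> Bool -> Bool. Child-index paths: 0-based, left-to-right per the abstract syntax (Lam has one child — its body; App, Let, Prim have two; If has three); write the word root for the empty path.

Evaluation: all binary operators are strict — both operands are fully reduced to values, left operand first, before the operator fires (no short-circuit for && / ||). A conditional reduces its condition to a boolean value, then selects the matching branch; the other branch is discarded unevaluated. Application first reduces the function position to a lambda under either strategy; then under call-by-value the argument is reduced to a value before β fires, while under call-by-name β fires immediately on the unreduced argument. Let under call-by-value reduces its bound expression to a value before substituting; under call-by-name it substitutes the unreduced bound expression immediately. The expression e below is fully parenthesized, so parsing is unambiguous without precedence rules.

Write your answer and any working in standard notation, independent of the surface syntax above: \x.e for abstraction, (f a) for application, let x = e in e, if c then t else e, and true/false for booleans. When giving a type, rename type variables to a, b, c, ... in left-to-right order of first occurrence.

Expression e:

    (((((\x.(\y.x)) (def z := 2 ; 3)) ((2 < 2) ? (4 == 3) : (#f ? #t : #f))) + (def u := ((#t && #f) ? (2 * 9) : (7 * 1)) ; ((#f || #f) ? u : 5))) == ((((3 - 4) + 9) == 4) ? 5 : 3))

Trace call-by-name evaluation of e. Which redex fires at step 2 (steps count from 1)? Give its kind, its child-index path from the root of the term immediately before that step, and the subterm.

Answer: beta at 0.0 : ((\y.(let z = 2 in 3)) (if (2 < 2) then (4 == 3) else (if false then true else false)))

Working:
step 0: (((((\x.(\y.x)) (let z = 2 in 3)) (if (2 < 2) then (4 == 3) else (if false then true else false))) + (let u = (if (true && false) then (2 * 9) else (7 * 1)) in (if (false || false) then u else 5))) == (if (((3 - 4) + 9) == 4) then 5 else 3))
step 1: [beta@0.0.0] ((((\y.(let z = 2 in 3)) (if (2 < 2) then (4 == 3) else (if false then true else false))) + (let u = (if (true && false) then (2 * 9) else (7 * 1)) in (if (false || false) then u else 5))) == (if (((3 - 4) + 9) == 4) then 5 else 3))
step 2: [beta@0.0] (((let z = 2 in 3) + (let u = (if (true && false) then (2 * 9) else (7 * 1)) in (if (false || false) then u else 5))) == (if (((3 - 4) + 9) == 4) then 5 else 3))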